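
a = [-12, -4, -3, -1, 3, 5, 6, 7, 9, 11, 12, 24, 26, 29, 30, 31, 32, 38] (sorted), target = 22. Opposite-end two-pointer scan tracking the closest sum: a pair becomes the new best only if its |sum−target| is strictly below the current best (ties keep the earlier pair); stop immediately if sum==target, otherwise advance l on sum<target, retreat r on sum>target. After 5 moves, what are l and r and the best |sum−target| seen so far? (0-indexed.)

[0,17] -12+38=26 d=4 * → r--
[0,16] -12+32=20 d=2 * → l++
[1,16] -4+32=28 d=6 → r--
[1,15] -4+31=27 d=5 → r--
[1,14] -4+30=26 d=4 → r--

l=1, r=13, best |Δ|=2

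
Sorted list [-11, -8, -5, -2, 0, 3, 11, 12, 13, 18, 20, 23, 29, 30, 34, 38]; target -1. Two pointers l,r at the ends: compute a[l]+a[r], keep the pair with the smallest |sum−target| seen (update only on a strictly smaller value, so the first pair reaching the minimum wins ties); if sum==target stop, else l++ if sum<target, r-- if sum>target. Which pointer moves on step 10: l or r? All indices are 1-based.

r

l=1 r=16: -11+38=27 d=28 *, r--
l=1 r=15: -11+34=23 d=24 *, r--
l=1 r=14: -11+30=19 d=20 *, r--
l=1 r=13: -11+29=18 d=19 *, r--
l=1 r=12: -11+23=12 d=13 *, r--
l=1 r=11: -11+20=9 d=10 *, r--
l=1 r=10: -11+18=7 d=8 *, r--
l=1 r=9: -11+13=2 d=3 *, r--
l=1 r=8: -11+12=1 d=2 *, r--
l=1 r=7: -11+11=0 d=1 *, r--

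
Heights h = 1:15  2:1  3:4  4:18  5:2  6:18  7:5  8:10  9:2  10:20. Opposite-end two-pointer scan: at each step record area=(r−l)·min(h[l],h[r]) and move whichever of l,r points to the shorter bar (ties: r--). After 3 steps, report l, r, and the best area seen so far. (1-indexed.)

l=4, r=10, best area=135

l=1 r=10: min(15,20)*9=135 best=135 *, l++
l=2 r=10: min(1,20)*8=8 best=135, l++
l=3 r=10: min(4,20)*7=28 best=135, l++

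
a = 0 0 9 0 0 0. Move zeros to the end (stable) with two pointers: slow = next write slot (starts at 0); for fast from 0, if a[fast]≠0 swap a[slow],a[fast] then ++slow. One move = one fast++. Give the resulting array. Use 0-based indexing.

[9, 0, 0, 0, 0, 0]

slow=0 fast=0: a[fast]=0, fast++
slow=0 fast=1: a[fast]=0, fast++
slow=0 fast=2: a[fast]=9≠0 swap→a[0]=9, slow++,fast++
slow=1 fast=3: a[fast]=0, fast++
slow=1 fast=4: a[fast]=0, fast++
slow=1 fast=5: a[fast]=0, fast++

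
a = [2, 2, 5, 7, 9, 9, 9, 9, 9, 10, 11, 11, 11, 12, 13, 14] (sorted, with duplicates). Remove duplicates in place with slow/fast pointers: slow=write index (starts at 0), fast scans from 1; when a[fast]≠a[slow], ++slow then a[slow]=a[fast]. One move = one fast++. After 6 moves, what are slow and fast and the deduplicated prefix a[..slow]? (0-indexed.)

slow=0 fast=1: a[fast]=2=a[slow] dup, fast++
slow=0 fast=2: a[fast]=5≠a[slow]=2 write a[1]=5, slow++,fast++
slow=1 fast=3: a[fast]=7≠a[slow]=5 write a[2]=7, slow++,fast++
slow=2 fast=4: a[fast]=9≠a[slow]=7 write a[3]=9, slow++,fast++
slow=3 fast=5: a[fast]=9=a[slow] dup, fast++
slow=3 fast=6: a[fast]=9=a[slow] dup, fast++

slow=3, fast=7, prefix=[2, 5, 7, 9]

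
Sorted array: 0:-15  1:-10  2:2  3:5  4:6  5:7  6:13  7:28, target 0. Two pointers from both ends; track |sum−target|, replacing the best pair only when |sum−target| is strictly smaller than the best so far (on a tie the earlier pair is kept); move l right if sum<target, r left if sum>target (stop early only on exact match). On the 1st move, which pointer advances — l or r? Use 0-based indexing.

l=0 r=7: -15+28=13 d=13 *, r--

r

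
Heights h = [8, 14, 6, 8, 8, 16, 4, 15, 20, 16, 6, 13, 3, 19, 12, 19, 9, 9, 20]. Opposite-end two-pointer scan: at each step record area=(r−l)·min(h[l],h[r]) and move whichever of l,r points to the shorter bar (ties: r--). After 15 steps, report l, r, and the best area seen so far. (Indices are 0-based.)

[0,18] min(8,20)*18=144 best=144 * → l++
[1,18] min(14,20)*17=238 best=238 * → l++
[2,18] min(6,20)*16=96 best=238 → l++
[3,18] min(8,20)*15=120 best=238 → l++
[4,18] min(8,20)*14=112 best=238 → l++
[5,18] min(16,20)*13=208 best=238 → l++
[6,18] min(4,20)*12=48 best=238 → l++
[7,18] min(15,20)*11=165 best=238 → l++
[8,18] min(20,20)*10=200 best=238 → r--
[8,17] min(20,9)*9=81 best=238 → r--
[8,16] min(20,9)*8=72 best=238 → r--
[8,15] min(20,19)*7=133 best=238 → r--
[8,14] min(20,12)*6=72 best=238 → r--
[8,13] min(20,19)*5=95 best=238 → r--
[8,12] min(20,3)*4=12 best=238 → r--

l=8, r=11, best area=238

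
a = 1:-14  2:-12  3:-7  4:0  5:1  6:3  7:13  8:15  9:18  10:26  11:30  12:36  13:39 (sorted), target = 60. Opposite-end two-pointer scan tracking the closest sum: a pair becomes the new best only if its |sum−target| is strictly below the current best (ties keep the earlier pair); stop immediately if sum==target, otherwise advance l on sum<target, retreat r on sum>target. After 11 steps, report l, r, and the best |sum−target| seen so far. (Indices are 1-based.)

l=10, r=11, best |Δ|=2

l=1 r=13: -14+39=25 d=35 *, l++
l=2 r=13: -12+39=27 d=33 *, l++
l=3 r=13: -7+39=32 d=28 *, l++
l=4 r=13: 0+39=39 d=21 *, l++
l=5 r=13: 1+39=40 d=20 *, l++
l=6 r=13: 3+39=42 d=18 *, l++
l=7 r=13: 13+39=52 d=8 *, l++
l=8 r=13: 15+39=54 d=6 *, l++
l=9 r=13: 18+39=57 d=3 *, l++
l=10 r=13: 26+39=65 d=5, r--
l=10 r=12: 26+36=62 d=2 *, r--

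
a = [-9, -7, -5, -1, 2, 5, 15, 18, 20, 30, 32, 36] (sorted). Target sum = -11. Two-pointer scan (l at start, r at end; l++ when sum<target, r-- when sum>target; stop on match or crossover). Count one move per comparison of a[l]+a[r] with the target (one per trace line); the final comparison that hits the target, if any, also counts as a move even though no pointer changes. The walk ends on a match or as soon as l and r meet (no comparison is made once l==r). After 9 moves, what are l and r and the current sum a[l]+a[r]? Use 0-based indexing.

l=0, r=2, sum=-14

l=0 r=11: -9+36=27 >-11, r--
l=0 r=10: -9+32=23 >-11, r--
l=0 r=9: -9+30=21 >-11, r--
l=0 r=8: -9+20=11 >-11, r--
l=0 r=7: -9+18=9 >-11, r--
l=0 r=6: -9+15=6 >-11, r--
l=0 r=5: -9+5=-4 >-11, r--
l=0 r=4: -9+2=-7 >-11, r--
l=0 r=3: -9+-1=-10 >-11, r--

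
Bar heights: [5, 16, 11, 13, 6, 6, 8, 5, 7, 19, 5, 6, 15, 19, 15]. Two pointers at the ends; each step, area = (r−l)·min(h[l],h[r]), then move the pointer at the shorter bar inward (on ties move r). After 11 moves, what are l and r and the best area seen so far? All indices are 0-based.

[0,14] min(5,15)*14=70 best=70 * → l++
[1,14] min(16,15)*13=195 best=195 * → r--
[1,13] min(16,19)*12=192 best=195 → l++
[2,13] min(11,19)*11=121 best=195 → l++
[3,13] min(13,19)*10=130 best=195 → l++
[4,13] min(6,19)*9=54 best=195 → l++
[5,13] min(6,19)*8=48 best=195 → l++
[6,13] min(8,19)*7=56 best=195 → l++
[7,13] min(5,19)*6=30 best=195 → l++
[8,13] min(7,19)*5=35 best=195 → l++
[9,13] min(19,19)*4=76 best=195 → r--

l=9, r=12, best area=195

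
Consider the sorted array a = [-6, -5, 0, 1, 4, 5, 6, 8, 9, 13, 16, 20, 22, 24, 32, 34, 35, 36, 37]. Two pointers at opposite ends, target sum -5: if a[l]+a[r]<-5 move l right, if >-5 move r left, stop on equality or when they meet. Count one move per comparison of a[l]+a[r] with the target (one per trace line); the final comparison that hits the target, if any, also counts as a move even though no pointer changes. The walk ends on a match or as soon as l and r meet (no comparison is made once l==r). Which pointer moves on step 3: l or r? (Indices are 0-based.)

[0,18] -6+37=31 >-5 → r--
[0,17] -6+36=30 >-5 → r--
[0,16] -6+35=29 >-5 → r--

r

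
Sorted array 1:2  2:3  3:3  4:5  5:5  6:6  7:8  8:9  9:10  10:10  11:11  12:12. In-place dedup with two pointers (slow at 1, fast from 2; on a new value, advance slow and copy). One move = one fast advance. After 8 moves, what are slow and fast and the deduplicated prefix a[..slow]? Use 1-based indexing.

slow=1 fast=2: a[fast]=3≠a[slow]=2 write a[2]=3, slow++,fast++
slow=2 fast=3: a[fast]=3=a[slow] dup, fast++
slow=2 fast=4: a[fast]=5≠a[slow]=3 write a[3]=5, slow++,fast++
slow=3 fast=5: a[fast]=5=a[slow] dup, fast++
slow=3 fast=6: a[fast]=6≠a[slow]=5 write a[4]=6, slow++,fast++
slow=4 fast=7: a[fast]=8≠a[slow]=6 write a[5]=8, slow++,fast++
slow=5 fast=8: a[fast]=9≠a[slow]=8 write a[6]=9, slow++,fast++
slow=6 fast=9: a[fast]=10≠a[slow]=9 write a[7]=10, slow++,fast++

slow=7, fast=10, prefix=[2, 3, 5, 6, 8, 9, 10]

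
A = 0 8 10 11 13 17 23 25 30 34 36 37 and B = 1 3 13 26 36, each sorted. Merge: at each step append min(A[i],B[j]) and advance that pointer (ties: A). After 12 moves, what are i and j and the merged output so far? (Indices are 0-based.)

i=8, j=4, merged so far=[0, 1, 3, 8, 10, 11, 13, 13, 17, 23, 25, 26]

i=0 j=0: A[i]=0<=B[j]=1 take 0, i++
i=1 j=0: A[i]=8>B[j]=1 take 1, j++
i=1 j=1: A[i]=8>B[j]=3 take 3, j++
i=1 j=2: A[i]=8<=B[j]=13 take 8, i++
i=2 j=2: A[i]=10<=B[j]=13 take 10, i++
i=3 j=2: A[i]=11<=B[j]=13 take 11, i++
i=4 j=2: A[i]=13<=B[j]=13 take 13, i++
i=5 j=2: A[i]=17>B[j]=13 take 13, j++
i=5 j=3: A[i]=17<=B[j]=26 take 17, i++
i=6 j=3: A[i]=23<=B[j]=26 take 23, i++
i=7 j=3: A[i]=25<=B[j]=26 take 25, i++
i=8 j=3: A[i]=30>B[j]=26 take 26, j++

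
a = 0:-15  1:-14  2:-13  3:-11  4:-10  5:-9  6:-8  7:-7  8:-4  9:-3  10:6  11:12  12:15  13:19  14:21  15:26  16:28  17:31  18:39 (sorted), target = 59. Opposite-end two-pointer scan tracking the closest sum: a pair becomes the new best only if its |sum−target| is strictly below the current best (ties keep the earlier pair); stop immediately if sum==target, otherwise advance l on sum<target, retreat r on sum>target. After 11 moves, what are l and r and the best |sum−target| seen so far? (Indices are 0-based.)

[0,18] -15+39=24 d=35 * → l++
[1,18] -14+39=25 d=34 * → l++
[2,18] -13+39=26 d=33 * → l++
[3,18] -11+39=28 d=31 * → l++
[4,18] -10+39=29 d=30 * → l++
[5,18] -9+39=30 d=29 * → l++
[6,18] -8+39=31 d=28 * → l++
[7,18] -7+39=32 d=27 * → l++
[8,18] -4+39=35 d=24 * → l++
[9,18] -3+39=36 d=23 * → l++
[10,18] 6+39=45 d=14 * → l++

l=11, r=18, best |Δ|=14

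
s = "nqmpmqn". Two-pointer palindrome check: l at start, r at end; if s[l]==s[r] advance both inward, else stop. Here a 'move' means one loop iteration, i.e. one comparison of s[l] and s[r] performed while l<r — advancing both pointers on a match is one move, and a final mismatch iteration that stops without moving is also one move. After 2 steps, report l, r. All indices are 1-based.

l=3, r=5

[1,7] 'n'=='n' → l++,r--
[2,6] 'q'=='q' → l++,r--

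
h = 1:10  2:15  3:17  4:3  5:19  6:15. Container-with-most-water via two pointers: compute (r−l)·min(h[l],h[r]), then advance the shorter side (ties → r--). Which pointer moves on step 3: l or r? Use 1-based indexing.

l

[1,6] min(10,15)*5=50 best=50 * → l++
[2,6] min(15,15)*4=60 best=60 * → r--
[2,5] min(15,19)*3=45 best=60 → l++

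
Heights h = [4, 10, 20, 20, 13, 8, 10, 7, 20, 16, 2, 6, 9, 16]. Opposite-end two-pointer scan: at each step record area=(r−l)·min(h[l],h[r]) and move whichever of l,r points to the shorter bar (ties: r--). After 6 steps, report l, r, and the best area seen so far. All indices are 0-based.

l=2, r=9, best area=176

l=0 r=13: min(4,16)*13=52 best=52 *, l++
l=1 r=13: min(10,16)*12=120 best=120 *, l++
l=2 r=13: min(20,16)*11=176 best=176 *, r--
l=2 r=12: min(20,9)*10=90 best=176, r--
l=2 r=11: min(20,6)*9=54 best=176, r--
l=2 r=10: min(20,2)*8=16 best=176, r--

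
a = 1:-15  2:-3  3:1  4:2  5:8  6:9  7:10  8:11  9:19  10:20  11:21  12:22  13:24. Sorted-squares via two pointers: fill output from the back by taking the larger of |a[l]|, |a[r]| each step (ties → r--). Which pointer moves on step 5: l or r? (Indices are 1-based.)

r

l=1 r=13: |-15|<=|24| out[13]=576, r--
l=1 r=12: |-15|<=|22| out[12]=484, r--
l=1 r=11: |-15|<=|21| out[11]=441, r--
l=1 r=10: |-15|<=|20| out[10]=400, r--
l=1 r=9: |-15|<=|19| out[9]=361, r--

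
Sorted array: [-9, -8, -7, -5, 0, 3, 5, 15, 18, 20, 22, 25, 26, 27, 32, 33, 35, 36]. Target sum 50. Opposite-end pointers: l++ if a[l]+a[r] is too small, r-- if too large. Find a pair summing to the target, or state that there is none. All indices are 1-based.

[1,18] -9+36=27 <50 → l++
[2,18] -8+36=28 <50 → l++
[3,18] -7+36=29 <50 → l++
[4,18] -5+36=31 <50 → l++
[5,18] 0+36=36 <50 → l++
[6,18] 3+36=39 <50 → l++
[7,18] 5+36=41 <50 → l++
[8,18] 15+36=51 >50 → r--
[8,17] 15+35=50 → found

(15, 35)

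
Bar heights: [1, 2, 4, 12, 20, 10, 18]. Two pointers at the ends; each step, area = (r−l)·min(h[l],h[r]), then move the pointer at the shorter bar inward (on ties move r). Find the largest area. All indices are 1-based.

l=1 r=7: min(1,18)*6=6 best=6 *, l++
l=2 r=7: min(2,18)*5=10 best=10 *, l++
l=3 r=7: min(4,18)*4=16 best=16 *, l++
l=4 r=7: min(12,18)*3=36 best=36 *, l++
l=5 r=7: min(20,18)*2=36 best=36, r--
l=5 r=6: min(20,10)*1=10 best=36, r--

max area = 36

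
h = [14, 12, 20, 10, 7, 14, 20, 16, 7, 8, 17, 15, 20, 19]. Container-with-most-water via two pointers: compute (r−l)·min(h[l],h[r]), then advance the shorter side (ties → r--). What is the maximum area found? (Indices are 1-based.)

max area = 209

[1,14] min(14,19)*13=182 best=182 * → l++
[2,14] min(12,19)*12=144 best=182 → l++
[3,14] min(20,19)*11=209 best=209 * → r--
[3,13] min(20,20)*10=200 best=209 → r--
[3,12] min(20,15)*9=135 best=209 → r--
[3,11] min(20,17)*8=136 best=209 → r--
[3,10] min(20,8)*7=56 best=209 → r--
[3,9] min(20,7)*6=42 best=209 → r--
[3,8] min(20,16)*5=80 best=209 → r--
[3,7] min(20,20)*4=80 best=209 → r--
[3,6] min(20,14)*3=42 best=209 → r--
[3,5] min(20,7)*2=14 best=209 → r--
[3,4] min(20,10)*1=10 best=209 → r--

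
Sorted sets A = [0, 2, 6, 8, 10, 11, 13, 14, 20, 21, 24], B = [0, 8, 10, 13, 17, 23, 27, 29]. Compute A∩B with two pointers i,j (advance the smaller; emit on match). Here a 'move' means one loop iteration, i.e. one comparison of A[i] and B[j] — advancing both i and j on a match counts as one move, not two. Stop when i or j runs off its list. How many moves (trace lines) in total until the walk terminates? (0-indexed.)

[i=0,j=0] 0==0 emit → i++,j++
[i=1,j=1] 2<8 → i++
[i=2,j=1] 6<8 → i++
[i=3,j=1] 8==8 emit → i++,j++
[i=4,j=2] 10==10 emit → i++,j++
[i=5,j=3] 11<13 → i++
[i=6,j=3] 13==13 emit → i++,j++
[i=7,j=4] 14<17 → i++
[i=8,j=4] 20>17 → j++
[i=8,j=5] 20<23 → i++
[i=9,j=5] 21<23 → i++
[i=10,j=5] 24>23 → j++
[i=10,j=6] 24<27 → i++

13 moves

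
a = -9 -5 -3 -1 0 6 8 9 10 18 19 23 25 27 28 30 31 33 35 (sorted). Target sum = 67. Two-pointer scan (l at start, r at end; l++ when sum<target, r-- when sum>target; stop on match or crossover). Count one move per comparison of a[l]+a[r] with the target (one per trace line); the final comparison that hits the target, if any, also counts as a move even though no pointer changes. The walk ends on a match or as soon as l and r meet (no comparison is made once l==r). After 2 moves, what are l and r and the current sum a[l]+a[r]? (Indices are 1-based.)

l=1 r=19: -9+35=26 <67, l++
l=2 r=19: -5+35=30 <67, l++

l=3, r=19, sum=32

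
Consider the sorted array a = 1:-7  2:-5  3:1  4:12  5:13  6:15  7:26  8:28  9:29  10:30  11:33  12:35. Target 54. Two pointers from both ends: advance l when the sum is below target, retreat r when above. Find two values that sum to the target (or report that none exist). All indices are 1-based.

l=1 r=12: -7+35=28 <54, l++
l=2 r=12: -5+35=30 <54, l++
l=3 r=12: 1+35=36 <54, l++
l=4 r=12: 12+35=47 <54, l++
l=5 r=12: 13+35=48 <54, l++
l=6 r=12: 15+35=50 <54, l++
l=7 r=12: 26+35=61 >54, r--
l=7 r=11: 26+33=59 >54, r--
l=7 r=10: 26+30=56 >54, r--
l=7 r=9: 26+29=55 >54, r--
l=7 r=8: 26+28=54, found

(26, 28)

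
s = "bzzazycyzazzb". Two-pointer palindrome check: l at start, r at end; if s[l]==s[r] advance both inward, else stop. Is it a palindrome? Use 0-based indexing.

palindrome

[0,12] 'b'=='b' → l++,r--
[1,11] 'z'=='z' → l++,r--
[2,10] 'z'=='z' → l++,r--
[3,9] 'a'=='a' → l++,r--
[4,8] 'z'=='z' → l++,r--
[5,7] 'y'=='y' → l++,r--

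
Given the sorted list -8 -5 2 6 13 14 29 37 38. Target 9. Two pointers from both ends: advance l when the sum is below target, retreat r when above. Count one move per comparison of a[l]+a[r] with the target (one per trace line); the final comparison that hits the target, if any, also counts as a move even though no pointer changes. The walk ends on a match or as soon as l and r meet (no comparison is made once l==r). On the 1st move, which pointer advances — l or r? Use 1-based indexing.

r

l=1 r=9: -8+38=30 >9, r--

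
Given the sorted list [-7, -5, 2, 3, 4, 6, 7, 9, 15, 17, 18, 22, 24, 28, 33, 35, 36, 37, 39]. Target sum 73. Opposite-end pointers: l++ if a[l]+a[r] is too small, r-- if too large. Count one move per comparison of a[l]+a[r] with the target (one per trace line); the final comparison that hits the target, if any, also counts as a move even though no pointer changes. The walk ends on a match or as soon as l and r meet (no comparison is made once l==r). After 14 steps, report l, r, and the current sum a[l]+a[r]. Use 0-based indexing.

[0,18] -7+39=32 <73 → l++
[1,18] -5+39=34 <73 → l++
[2,18] 2+39=41 <73 → l++
[3,18] 3+39=42 <73 → l++
[4,18] 4+39=43 <73 → l++
[5,18] 6+39=45 <73 → l++
[6,18] 7+39=46 <73 → l++
[7,18] 9+39=48 <73 → l++
[8,18] 15+39=54 <73 → l++
[9,18] 17+39=56 <73 → l++
[10,18] 18+39=57 <73 → l++
[11,18] 22+39=61 <73 → l++
[12,18] 24+39=63 <73 → l++
[13,18] 28+39=67 <73 → l++

l=14, r=18, sum=72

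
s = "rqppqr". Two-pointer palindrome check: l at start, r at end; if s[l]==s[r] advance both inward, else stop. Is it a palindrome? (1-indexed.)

l=1 r=6: 'r'=='r', l++,r--
l=2 r=5: 'q'=='q', l++,r--
l=3 r=4: 'p'=='p', l++,r--

palindrome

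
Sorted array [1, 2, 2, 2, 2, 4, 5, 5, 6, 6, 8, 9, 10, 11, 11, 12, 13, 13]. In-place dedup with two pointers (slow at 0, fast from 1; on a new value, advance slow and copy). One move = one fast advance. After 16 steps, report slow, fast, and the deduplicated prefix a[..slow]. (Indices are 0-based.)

(s=0,f=1) a[fast]=2≠a[slow]=1 write a[1]=2 → slow++,fast++
(s=1,f=2) a[fast]=2=a[slow] dup → fast++
(s=1,f=3) a[fast]=2=a[slow] dup → fast++
(s=1,f=4) a[fast]=2=a[slow] dup → fast++
(s=1,f=5) a[fast]=4≠a[slow]=2 write a[2]=4 → slow++,fast++
(s=2,f=6) a[fast]=5≠a[slow]=4 write a[3]=5 → slow++,fast++
(s=3,f=7) a[fast]=5=a[slow] dup → fast++
(s=3,f=8) a[fast]=6≠a[slow]=5 write a[4]=6 → slow++,fast++
(s=4,f=9) a[fast]=6=a[slow] dup → fast++
(s=4,f=10) a[fast]=8≠a[slow]=6 write a[5]=8 → slow++,fast++
(s=5,f=11) a[fast]=9≠a[slow]=8 write a[6]=9 → slow++,fast++
(s=6,f=12) a[fast]=10≠a[slow]=9 write a[7]=10 → slow++,fast++
(s=7,f=13) a[fast]=11≠a[slow]=10 write a[8]=11 → slow++,fast++
(s=8,f=14) a[fast]=11=a[slow] dup → fast++
(s=8,f=15) a[fast]=12≠a[slow]=11 write a[9]=12 → slow++,fast++
(s=9,f=16) a[fast]=13≠a[slow]=12 write a[10]=13 → slow++,fast++

slow=10, fast=17, prefix=[1, 2, 4, 5, 6, 8, 9, 10, 11, 12, 13]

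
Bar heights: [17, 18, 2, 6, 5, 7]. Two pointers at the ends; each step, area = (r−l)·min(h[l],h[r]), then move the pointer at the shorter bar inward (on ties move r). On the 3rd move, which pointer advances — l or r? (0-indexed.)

r

l=0 r=5: min(17,7)*5=35 best=35 *, r--
l=0 r=4: min(17,5)*4=20 best=35, r--
l=0 r=3: min(17,6)*3=18 best=35, r--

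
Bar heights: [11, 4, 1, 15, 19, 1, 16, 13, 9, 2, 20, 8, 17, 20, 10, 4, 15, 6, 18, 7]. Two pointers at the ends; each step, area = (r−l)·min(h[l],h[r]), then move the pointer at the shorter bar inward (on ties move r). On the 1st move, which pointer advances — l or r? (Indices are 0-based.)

[0,19] min(11,7)*19=133 best=133 * → r--

r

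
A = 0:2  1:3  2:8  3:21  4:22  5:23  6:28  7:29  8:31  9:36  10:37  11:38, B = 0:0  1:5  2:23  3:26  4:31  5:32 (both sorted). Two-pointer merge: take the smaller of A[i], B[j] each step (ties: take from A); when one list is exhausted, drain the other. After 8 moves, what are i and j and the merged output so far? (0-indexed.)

[i=0,j=0] A[i]=2>B[j]=0 take 0 → j++
[i=0,j=1] A[i]=2<=B[j]=5 take 2 → i++
[i=1,j=1] A[i]=3<=B[j]=5 take 3 → i++
[i=2,j=1] A[i]=8>B[j]=5 take 5 → j++
[i=2,j=2] A[i]=8<=B[j]=23 take 8 → i++
[i=3,j=2] A[i]=21<=B[j]=23 take 21 → i++
[i=4,j=2] A[i]=22<=B[j]=23 take 22 → i++
[i=5,j=2] A[i]=23<=B[j]=23 take 23 → i++

i=6, j=2, merged so far=[0, 2, 3, 5, 8, 21, 22, 23]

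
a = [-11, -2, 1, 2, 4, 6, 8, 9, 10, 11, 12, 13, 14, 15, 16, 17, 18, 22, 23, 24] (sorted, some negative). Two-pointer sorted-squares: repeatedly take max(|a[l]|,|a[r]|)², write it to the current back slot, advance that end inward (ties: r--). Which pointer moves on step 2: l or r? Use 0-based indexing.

l=0 r=19: |-11|<=|24| out[19]=576, r--
l=0 r=18: |-11|<=|23| out[18]=529, r--

r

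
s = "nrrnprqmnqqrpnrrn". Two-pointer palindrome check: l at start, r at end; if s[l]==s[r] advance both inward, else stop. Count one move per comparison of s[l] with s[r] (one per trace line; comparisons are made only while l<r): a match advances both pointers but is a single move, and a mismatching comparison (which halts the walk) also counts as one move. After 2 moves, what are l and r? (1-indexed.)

l=1 r=17: 'n'=='n', l++,r--
l=2 r=16: 'r'=='r', l++,r--

l=3, r=15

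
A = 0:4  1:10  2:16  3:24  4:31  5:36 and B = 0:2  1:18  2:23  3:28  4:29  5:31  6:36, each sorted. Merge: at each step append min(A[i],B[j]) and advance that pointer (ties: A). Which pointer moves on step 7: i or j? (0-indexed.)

i

[i=0,j=0] A[i]=4>B[j]=2 take 2 → j++
[i=0,j=1] A[i]=4<=B[j]=18 take 4 → i++
[i=1,j=1] A[i]=10<=B[j]=18 take 10 → i++
[i=2,j=1] A[i]=16<=B[j]=18 take 16 → i++
[i=3,j=1] A[i]=24>B[j]=18 take 18 → j++
[i=3,j=2] A[i]=24>B[j]=23 take 23 → j++
[i=3,j=3] A[i]=24<=B[j]=28 take 24 → i++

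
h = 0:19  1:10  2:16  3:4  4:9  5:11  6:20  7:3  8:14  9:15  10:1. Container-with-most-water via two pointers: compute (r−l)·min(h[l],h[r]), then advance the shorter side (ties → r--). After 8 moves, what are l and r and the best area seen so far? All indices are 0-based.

[0,10] min(19,1)*10=10 best=10 * → r--
[0,9] min(19,15)*9=135 best=135 * → r--
[0,8] min(19,14)*8=112 best=135 → r--
[0,7] min(19,3)*7=21 best=135 → r--
[0,6] min(19,20)*6=114 best=135 → l++
[1,6] min(10,20)*5=50 best=135 → l++
[2,6] min(16,20)*4=64 best=135 → l++
[3,6] min(4,20)*3=12 best=135 → l++

l=4, r=6, best area=135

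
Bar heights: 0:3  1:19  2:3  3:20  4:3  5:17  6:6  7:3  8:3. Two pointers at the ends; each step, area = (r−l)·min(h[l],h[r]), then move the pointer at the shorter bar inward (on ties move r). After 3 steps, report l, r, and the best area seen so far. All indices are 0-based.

l=1, r=6, best area=24

l=0 r=8: min(3,3)*8=24 best=24 *, r--
l=0 r=7: min(3,3)*7=21 best=24, r--
l=0 r=6: min(3,6)*6=18 best=24, l++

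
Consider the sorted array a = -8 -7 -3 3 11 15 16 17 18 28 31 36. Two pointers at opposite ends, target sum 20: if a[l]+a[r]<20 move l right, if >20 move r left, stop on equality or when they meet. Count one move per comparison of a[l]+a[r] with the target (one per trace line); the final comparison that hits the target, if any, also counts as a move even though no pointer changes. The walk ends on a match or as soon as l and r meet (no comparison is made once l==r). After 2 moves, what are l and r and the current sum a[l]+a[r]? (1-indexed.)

l=1, r=10, sum=20

l=1 r=12: -8+36=28 >20, r--
l=1 r=11: -8+31=23 >20, r--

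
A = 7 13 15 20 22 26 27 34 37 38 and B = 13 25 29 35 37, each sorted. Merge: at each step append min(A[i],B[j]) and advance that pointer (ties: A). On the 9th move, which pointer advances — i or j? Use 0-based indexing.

[i=0,j=0] A[i]=7<=B[j]=13 take 7 → i++
[i=1,j=0] A[i]=13<=B[j]=13 take 13 → i++
[i=2,j=0] A[i]=15>B[j]=13 take 13 → j++
[i=2,j=1] A[i]=15<=B[j]=25 take 15 → i++
[i=3,j=1] A[i]=20<=B[j]=25 take 20 → i++
[i=4,j=1] A[i]=22<=B[j]=25 take 22 → i++
[i=5,j=1] A[i]=26>B[j]=25 take 25 → j++
[i=5,j=2] A[i]=26<=B[j]=29 take 26 → i++
[i=6,j=2] A[i]=27<=B[j]=29 take 27 → i++

i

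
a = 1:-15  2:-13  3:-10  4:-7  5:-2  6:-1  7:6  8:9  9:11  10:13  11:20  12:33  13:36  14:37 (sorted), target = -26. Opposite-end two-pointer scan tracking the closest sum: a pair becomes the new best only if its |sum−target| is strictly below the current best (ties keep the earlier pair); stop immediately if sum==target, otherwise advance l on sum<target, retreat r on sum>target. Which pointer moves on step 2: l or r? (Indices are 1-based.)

r

l=1 r=14: -15+37=22 d=48 *, r--
l=1 r=13: -15+36=21 d=47 *, r--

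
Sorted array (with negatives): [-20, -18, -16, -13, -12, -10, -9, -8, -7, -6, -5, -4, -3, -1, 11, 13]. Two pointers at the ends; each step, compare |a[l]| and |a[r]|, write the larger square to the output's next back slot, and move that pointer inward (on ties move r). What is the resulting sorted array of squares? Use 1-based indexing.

[1, 9, 16, 25, 36, 49, 64, 81, 100, 121, 144, 169, 169, 256, 324, 400]

l=1 r=16: |-20|>|13| out[16]=400, l++
l=2 r=16: |-18|>|13| out[15]=324, l++
l=3 r=16: |-16|>|13| out[14]=256, l++
l=4 r=16: |-13|<=|13| out[13]=169, r--
l=4 r=15: |-13|>|11| out[12]=169, l++
l=5 r=15: |-12|>|11| out[11]=144, l++
l=6 r=15: |-10|<=|11| out[10]=121, r--
l=6 r=14: |-10|>|-1| out[9]=100, l++
l=7 r=14: |-9|>|-1| out[8]=81, l++
l=8 r=14: |-8|>|-1| out[7]=64, l++
l=9 r=14: |-7|>|-1| out[6]=49, l++
l=10 r=14: |-6|>|-1| out[5]=36, l++
l=11 r=14: |-5|>|-1| out[4]=25, l++
l=12 r=14: |-4|>|-1| out[3]=16, l++
l=13 r=14: |-3|>|-1| out[2]=9, l++
l=14 r=14: |-1|<=|-1| out[1]=1, r--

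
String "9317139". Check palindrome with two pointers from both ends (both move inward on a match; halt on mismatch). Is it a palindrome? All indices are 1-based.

palindrome

[1,7] '9'=='9' → l++,r--
[2,6] '3'=='3' → l++,r--
[3,5] '1'=='1' → l++,r--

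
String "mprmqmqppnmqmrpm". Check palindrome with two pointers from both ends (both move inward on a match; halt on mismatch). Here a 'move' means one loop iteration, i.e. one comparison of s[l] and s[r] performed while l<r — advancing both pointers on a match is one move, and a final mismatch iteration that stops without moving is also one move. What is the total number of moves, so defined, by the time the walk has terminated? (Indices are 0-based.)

7 moves

[0,15] 'm'=='m' → l++,r--
[1,14] 'p'=='p' → l++,r--
[2,13] 'r'=='r' → l++,r--
[3,12] 'm'=='m' → l++,r--
[4,11] 'q'=='q' → l++,r--
[5,10] 'm'=='m' → l++,r--
[6,9] 'q'!='n' → stop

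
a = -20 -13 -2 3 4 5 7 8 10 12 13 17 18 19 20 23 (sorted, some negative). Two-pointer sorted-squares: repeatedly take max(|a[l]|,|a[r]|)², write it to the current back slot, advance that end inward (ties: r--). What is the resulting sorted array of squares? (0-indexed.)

[0,15] |-20|<=|23| out[15]=529 → r--
[0,14] |-20|<=|20| out[14]=400 → r--
[0,13] |-20|>|19| out[13]=400 → l++
[1,13] |-13|<=|19| out[12]=361 → r--
[1,12] |-13|<=|18| out[11]=324 → r--
[1,11] |-13|<=|17| out[10]=289 → r--
[1,10] |-13|<=|13| out[9]=169 → r--
[1,9] |-13|>|12| out[8]=169 → l++
[2,9] |-2|<=|12| out[7]=144 → r--
[2,8] |-2|<=|10| out[6]=100 → r--
[2,7] |-2|<=|8| out[5]=64 → r--
[2,6] |-2|<=|7| out[4]=49 → r--
[2,5] |-2|<=|5| out[3]=25 → r--
[2,4] |-2|<=|4| out[2]=16 → r--
[2,3] |-2|<=|3| out[1]=9 → r--
[2,2] |-2|<=|-2| out[0]=4 → r--

[4, 9, 16, 25, 49, 64, 100, 144, 169, 169, 289, 324, 361, 400, 400, 529]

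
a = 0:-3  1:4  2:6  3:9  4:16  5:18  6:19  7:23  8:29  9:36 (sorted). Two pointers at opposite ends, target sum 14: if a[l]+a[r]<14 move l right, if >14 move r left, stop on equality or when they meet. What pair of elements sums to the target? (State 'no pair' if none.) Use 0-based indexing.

no pair

[0,9] -3+36=33 >14 → r--
[0,8] -3+29=26 >14 → r--
[0,7] -3+23=20 >14 → r--
[0,6] -3+19=16 >14 → r--
[0,5] -3+18=15 >14 → r--
[0,4] -3+16=13 <14 → l++
[1,4] 4+16=20 >14 → r--
[1,3] 4+9=13 <14 → l++
[2,3] 6+9=15 >14 → r--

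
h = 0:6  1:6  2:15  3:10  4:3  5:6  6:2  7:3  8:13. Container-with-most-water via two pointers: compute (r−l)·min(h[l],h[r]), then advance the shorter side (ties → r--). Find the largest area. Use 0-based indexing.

max area = 78

l=0 r=8: min(6,13)*8=48 best=48 *, l++
l=1 r=8: min(6,13)*7=42 best=48, l++
l=2 r=8: min(15,13)*6=78 best=78 *, r--
l=2 r=7: min(15,3)*5=15 best=78, r--
l=2 r=6: min(15,2)*4=8 best=78, r--
l=2 r=5: min(15,6)*3=18 best=78, r--
l=2 r=4: min(15,3)*2=6 best=78, r--
l=2 r=3: min(15,10)*1=10 best=78, r--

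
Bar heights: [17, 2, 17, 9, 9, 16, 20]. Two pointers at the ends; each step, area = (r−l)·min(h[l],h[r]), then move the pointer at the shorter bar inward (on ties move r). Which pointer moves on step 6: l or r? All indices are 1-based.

l

[1,7] min(17,20)*6=102 best=102 * → l++
[2,7] min(2,20)*5=10 best=102 → l++
[3,7] min(17,20)*4=68 best=102 → l++
[4,7] min(9,20)*3=27 best=102 → l++
[5,7] min(9,20)*2=18 best=102 → l++
[6,7] min(16,20)*1=16 best=102 → l++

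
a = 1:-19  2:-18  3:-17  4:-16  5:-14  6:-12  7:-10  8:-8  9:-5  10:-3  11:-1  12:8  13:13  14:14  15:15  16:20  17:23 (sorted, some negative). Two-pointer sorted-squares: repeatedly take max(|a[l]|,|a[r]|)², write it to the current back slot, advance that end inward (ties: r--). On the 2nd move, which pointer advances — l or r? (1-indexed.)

[1,17] |-19|<=|23| out[17]=529 → r--
[1,16] |-19|<=|20| out[16]=400 → r--

r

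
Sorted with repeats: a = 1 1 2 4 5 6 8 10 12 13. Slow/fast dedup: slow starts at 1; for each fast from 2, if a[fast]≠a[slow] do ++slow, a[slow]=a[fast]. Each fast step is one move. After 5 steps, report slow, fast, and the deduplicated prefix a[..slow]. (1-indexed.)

slow=5, fast=7, prefix=[1, 2, 4, 5, 6]

(s=1,f=2) a[fast]=1=a[slow] dup → fast++
(s=1,f=3) a[fast]=2≠a[slow]=1 write a[2]=2 → slow++,fast++
(s=2,f=4) a[fast]=4≠a[slow]=2 write a[3]=4 → slow++,fast++
(s=3,f=5) a[fast]=5≠a[slow]=4 write a[4]=5 → slow++,fast++
(s=4,f=6) a[fast]=6≠a[slow]=5 write a[5]=6 → slow++,fast++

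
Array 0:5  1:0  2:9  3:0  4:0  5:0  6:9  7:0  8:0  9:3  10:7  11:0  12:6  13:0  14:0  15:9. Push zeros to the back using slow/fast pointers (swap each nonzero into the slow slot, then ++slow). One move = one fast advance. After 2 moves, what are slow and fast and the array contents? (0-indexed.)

slow=0 fast=0: a[fast]=5≠0 swap→a[0]=5, slow++,fast++
slow=1 fast=1: a[fast]=0, fast++

slow=1, fast=2, a=[5, 0, 9, 0, 0, 0, 9, 0, 0, 3, 7, 0, 6, 0, 0, 9]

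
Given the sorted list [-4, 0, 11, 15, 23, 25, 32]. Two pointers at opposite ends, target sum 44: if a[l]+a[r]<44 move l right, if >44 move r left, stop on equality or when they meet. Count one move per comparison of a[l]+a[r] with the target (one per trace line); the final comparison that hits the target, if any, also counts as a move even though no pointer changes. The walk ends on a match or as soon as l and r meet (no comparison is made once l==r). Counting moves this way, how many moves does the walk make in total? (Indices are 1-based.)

6 moves

l=1 r=7: -4+32=28 <44, l++
l=2 r=7: 0+32=32 <44, l++
l=3 r=7: 11+32=43 <44, l++
l=4 r=7: 15+32=47 >44, r--
l=4 r=6: 15+25=40 <44, l++
l=5 r=6: 23+25=48 >44, r--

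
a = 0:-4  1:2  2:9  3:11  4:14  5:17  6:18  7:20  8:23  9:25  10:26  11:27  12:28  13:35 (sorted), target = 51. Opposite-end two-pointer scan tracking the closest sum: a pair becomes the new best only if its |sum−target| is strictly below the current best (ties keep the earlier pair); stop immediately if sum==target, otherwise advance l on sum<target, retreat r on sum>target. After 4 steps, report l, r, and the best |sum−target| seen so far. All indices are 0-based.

l=0 r=13: -4+35=31 d=20 *, l++
l=1 r=13: 2+35=37 d=14 *, l++
l=2 r=13: 9+35=44 d=7 *, l++
l=3 r=13: 11+35=46 d=5 *, l++

l=4, r=13, best |Δ|=5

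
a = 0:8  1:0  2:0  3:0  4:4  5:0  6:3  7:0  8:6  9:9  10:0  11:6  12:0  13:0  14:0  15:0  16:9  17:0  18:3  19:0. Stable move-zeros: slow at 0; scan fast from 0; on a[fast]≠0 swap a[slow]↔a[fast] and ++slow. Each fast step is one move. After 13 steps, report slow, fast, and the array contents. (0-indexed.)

slow=6, fast=13, a=[8, 4, 3, 6, 9, 6, 0, 0, 0, 0, 0, 0, 0, 0, 0, 0, 9, 0, 3, 0]

slow=0 fast=0: a[fast]=8≠0 swap→a[0]=8, slow++,fast++
slow=1 fast=1: a[fast]=0, fast++
slow=1 fast=2: a[fast]=0, fast++
slow=1 fast=3: a[fast]=0, fast++
slow=1 fast=4: a[fast]=4≠0 swap→a[1]=4, slow++,fast++
slow=2 fast=5: a[fast]=0, fast++
slow=2 fast=6: a[fast]=3≠0 swap→a[2]=3, slow++,fast++
slow=3 fast=7: a[fast]=0, fast++
slow=3 fast=8: a[fast]=6≠0 swap→a[3]=6, slow++,fast++
slow=4 fast=9: a[fast]=9≠0 swap→a[4]=9, slow++,fast++
slow=5 fast=10: a[fast]=0, fast++
slow=5 fast=11: a[fast]=6≠0 swap→a[5]=6, slow++,fast++
slow=6 fast=12: a[fast]=0, fast++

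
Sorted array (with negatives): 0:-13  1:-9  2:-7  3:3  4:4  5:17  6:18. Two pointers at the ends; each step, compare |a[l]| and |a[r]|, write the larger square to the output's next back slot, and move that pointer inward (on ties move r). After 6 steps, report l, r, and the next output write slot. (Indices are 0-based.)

[0,6] |-13|<=|18| out[6]=324 → r--
[0,5] |-13|<=|17| out[5]=289 → r--
[0,4] |-13|>|4| out[4]=169 → l++
[1,4] |-9|>|4| out[3]=81 → l++
[2,4] |-7|>|4| out[2]=49 → l++
[3,4] |3|<=|4| out[1]=16 → r--

l=3, r=3, next write slot=0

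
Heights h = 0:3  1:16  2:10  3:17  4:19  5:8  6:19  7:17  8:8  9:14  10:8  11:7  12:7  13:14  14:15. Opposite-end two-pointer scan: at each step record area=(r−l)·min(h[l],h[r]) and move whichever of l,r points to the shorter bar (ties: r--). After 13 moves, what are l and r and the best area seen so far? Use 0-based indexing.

l=4, r=5, best area=195

[0,14] min(3,15)*14=42 best=42 * → l++
[1,14] min(16,15)*13=195 best=195 * → r--
[1,13] min(16,14)*12=168 best=195 → r--
[1,12] min(16,7)*11=77 best=195 → r--
[1,11] min(16,7)*10=70 best=195 → r--
[1,10] min(16,8)*9=72 best=195 → r--
[1,9] min(16,14)*8=112 best=195 → r--
[1,8] min(16,8)*7=56 best=195 → r--
[1,7] min(16,17)*6=96 best=195 → l++
[2,7] min(10,17)*5=50 best=195 → l++
[3,7] min(17,17)*4=68 best=195 → r--
[3,6] min(17,19)*3=51 best=195 → l++
[4,6] min(19,19)*2=38 best=195 → r--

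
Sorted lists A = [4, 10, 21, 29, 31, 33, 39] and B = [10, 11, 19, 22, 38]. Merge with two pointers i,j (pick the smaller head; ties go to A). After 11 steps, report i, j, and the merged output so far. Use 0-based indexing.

i=6, j=5, merged so far=[4, 10, 10, 11, 19, 21, 22, 29, 31, 33, 38]

[i=0,j=0] A[i]=4<=B[j]=10 take 4 → i++
[i=1,j=0] A[i]=10<=B[j]=10 take 10 → i++
[i=2,j=0] A[i]=21>B[j]=10 take 10 → j++
[i=2,j=1] A[i]=21>B[j]=11 take 11 → j++
[i=2,j=2] A[i]=21>B[j]=19 take 19 → j++
[i=2,j=3] A[i]=21<=B[j]=22 take 21 → i++
[i=3,j=3] A[i]=29>B[j]=22 take 22 → j++
[i=3,j=4] A[i]=29<=B[j]=38 take 29 → i++
[i=4,j=4] A[i]=31<=B[j]=38 take 31 → i++
[i=5,j=4] A[i]=33<=B[j]=38 take 33 → i++
[i=6,j=4] A[i]=39>B[j]=38 take 38 → j++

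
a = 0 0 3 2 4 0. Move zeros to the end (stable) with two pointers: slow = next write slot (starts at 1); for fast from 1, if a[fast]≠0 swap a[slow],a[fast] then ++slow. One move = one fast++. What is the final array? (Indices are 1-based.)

slow=1 fast=1: a[fast]=0, fast++
slow=1 fast=2: a[fast]=0, fast++
slow=1 fast=3: a[fast]=3≠0 swap→a[1]=3, slow++,fast++
slow=2 fast=4: a[fast]=2≠0 swap→a[2]=2, slow++,fast++
slow=3 fast=5: a[fast]=4≠0 swap→a[3]=4, slow++,fast++
slow=4 fast=6: a[fast]=0, fast++

[3, 2, 4, 0, 0, 0]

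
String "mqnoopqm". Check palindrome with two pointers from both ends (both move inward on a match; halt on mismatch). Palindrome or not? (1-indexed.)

l=1 r=8: 'm'=='m', l++,r--
l=2 r=7: 'q'=='q', l++,r--
l=3 r=6: 'n'!='p', stop

not a palindrome (mismatch at 3,6)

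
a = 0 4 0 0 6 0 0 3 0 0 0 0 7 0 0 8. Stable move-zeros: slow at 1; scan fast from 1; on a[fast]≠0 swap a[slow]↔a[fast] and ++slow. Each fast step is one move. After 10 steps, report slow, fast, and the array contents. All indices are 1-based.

slow=1 fast=1: a[fast]=0, fast++
slow=1 fast=2: a[fast]=4≠0 swap→a[1]=4, slow++,fast++
slow=2 fast=3: a[fast]=0, fast++
slow=2 fast=4: a[fast]=0, fast++
slow=2 fast=5: a[fast]=6≠0 swap→a[2]=6, slow++,fast++
slow=3 fast=6: a[fast]=0, fast++
slow=3 fast=7: a[fast]=0, fast++
slow=3 fast=8: a[fast]=3≠0 swap→a[3]=3, slow++,fast++
slow=4 fast=9: a[fast]=0, fast++
slow=4 fast=10: a[fast]=0, fast++

slow=4, fast=11, a=[4, 6, 3, 0, 0, 0, 0, 0, 0, 0, 0, 0, 7, 0, 0, 8]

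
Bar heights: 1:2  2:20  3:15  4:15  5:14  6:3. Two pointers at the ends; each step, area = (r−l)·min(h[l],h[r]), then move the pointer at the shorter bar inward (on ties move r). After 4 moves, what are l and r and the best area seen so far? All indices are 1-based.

l=1 r=6: min(2,3)*5=10 best=10 *, l++
l=2 r=6: min(20,3)*4=12 best=12 *, r--
l=2 r=5: min(20,14)*3=42 best=42 *, r--
l=2 r=4: min(20,15)*2=30 best=42, r--

l=2, r=3, best area=42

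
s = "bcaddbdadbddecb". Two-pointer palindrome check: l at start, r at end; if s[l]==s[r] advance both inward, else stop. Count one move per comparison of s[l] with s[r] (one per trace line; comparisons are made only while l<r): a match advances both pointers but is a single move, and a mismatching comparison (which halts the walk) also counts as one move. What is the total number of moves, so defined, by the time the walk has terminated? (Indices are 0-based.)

3 moves

[0,14] 'b'=='b' → l++,r--
[1,13] 'c'=='c' → l++,r--
[2,12] 'a'!='e' → stop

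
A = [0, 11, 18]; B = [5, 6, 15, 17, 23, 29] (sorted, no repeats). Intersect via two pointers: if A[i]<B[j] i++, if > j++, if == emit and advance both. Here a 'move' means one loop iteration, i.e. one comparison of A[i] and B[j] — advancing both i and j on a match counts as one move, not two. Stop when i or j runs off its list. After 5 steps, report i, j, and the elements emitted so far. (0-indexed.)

i=0 j=0: 0<5, i++
i=1 j=0: 11>5, j++
i=1 j=1: 11>6, j++
i=1 j=2: 11<15, i++
i=2 j=2: 18>15, j++

i=2, j=3, emitted=[]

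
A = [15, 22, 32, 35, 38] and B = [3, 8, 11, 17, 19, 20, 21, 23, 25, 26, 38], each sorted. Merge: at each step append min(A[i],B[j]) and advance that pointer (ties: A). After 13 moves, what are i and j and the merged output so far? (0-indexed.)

i=0 j=0: A[i]=15>B[j]=3 take 3, j++
i=0 j=1: A[i]=15>B[j]=8 take 8, j++
i=0 j=2: A[i]=15>B[j]=11 take 11, j++
i=0 j=3: A[i]=15<=B[j]=17 take 15, i++
i=1 j=3: A[i]=22>B[j]=17 take 17, j++
i=1 j=4: A[i]=22>B[j]=19 take 19, j++
i=1 j=5: A[i]=22>B[j]=20 take 20, j++
i=1 j=6: A[i]=22>B[j]=21 take 21, j++
i=1 j=7: A[i]=22<=B[j]=23 take 22, i++
i=2 j=7: A[i]=32>B[j]=23 take 23, j++
i=2 j=8: A[i]=32>B[j]=25 take 25, j++
i=2 j=9: A[i]=32>B[j]=26 take 26, j++
i=2 j=10: A[i]=32<=B[j]=38 take 32, i++

i=3, j=10, merged so far=[3, 8, 11, 15, 17, 19, 20, 21, 22, 23, 25, 26, 32]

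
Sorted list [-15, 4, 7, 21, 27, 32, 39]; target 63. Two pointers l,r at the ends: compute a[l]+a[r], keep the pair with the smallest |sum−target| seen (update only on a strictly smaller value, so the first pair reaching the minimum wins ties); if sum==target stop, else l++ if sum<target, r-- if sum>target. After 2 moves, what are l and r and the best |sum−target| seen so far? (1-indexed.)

l=1 r=7: -15+39=24 d=39 *, l++
l=2 r=7: 4+39=43 d=20 *, l++

l=3, r=7, best |Δ|=20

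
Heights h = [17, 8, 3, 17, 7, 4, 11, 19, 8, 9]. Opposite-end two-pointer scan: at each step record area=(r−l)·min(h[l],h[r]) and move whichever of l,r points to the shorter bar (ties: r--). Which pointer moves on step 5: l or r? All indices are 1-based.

l

[1,10] min(17,9)*9=81 best=81 * → r--
[1,9] min(17,8)*8=64 best=81 → r--
[1,8] min(17,19)*7=119 best=119 * → l++
[2,8] min(8,19)*6=48 best=119 → l++
[3,8] min(3,19)*5=15 best=119 → l++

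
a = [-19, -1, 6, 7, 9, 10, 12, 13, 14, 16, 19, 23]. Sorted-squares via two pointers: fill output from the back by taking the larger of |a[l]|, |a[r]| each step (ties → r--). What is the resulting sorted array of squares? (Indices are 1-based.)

[1, 36, 49, 81, 100, 144, 169, 196, 256, 361, 361, 529]

l=1 r=12: |-19|<=|23| out[12]=529, r--
l=1 r=11: |-19|<=|19| out[11]=361, r--
l=1 r=10: |-19|>|16| out[10]=361, l++
l=2 r=10: |-1|<=|16| out[9]=256, r--
l=2 r=9: |-1|<=|14| out[8]=196, r--
l=2 r=8: |-1|<=|13| out[7]=169, r--
l=2 r=7: |-1|<=|12| out[6]=144, r--
l=2 r=6: |-1|<=|10| out[5]=100, r--
l=2 r=5: |-1|<=|9| out[4]=81, r--
l=2 r=4: |-1|<=|7| out[3]=49, r--
l=2 r=3: |-1|<=|6| out[2]=36, r--
l=2 r=2: |-1|<=|-1| out[1]=1, r--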